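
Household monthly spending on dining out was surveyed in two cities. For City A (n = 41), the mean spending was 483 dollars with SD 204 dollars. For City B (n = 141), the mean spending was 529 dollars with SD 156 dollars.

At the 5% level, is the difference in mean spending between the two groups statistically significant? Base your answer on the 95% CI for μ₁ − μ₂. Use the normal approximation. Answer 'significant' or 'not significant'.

not significant

Standard errors of each mean: 204/√41 = 31.8594 and 156/√141 = 13.1376.
SE(x̄₁ − x̄₂) = √(31.8594² + 13.1376²) = 34.4618 for independent samples with unequal variances.
With z* = 1.960, the margin is 1.960 × 34.4618 = 67.5451.
x̄₁ − x̄₂ = 483 − 529 = -46.0000; the interval is -46.0000 ± 67.5451 = (-113.5451, 21.5451).
The interval (-113.5451, 21.5451) contains 0, so the difference is not significant.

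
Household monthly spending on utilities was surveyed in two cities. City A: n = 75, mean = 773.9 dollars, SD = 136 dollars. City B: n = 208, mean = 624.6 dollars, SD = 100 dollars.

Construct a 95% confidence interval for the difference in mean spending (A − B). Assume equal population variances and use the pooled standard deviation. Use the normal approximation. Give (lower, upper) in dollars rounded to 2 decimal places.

Pooled variance s_p² = [74·136² + 207·100²] / (75+208−2) = 12237.3808, so s_p = 110.6227.
SE_diff = s_p·√(1/n₁ + 1/n₂) = 110.6227·√(1/75 + 1/208) = 14.8996.
z* = 1.960; margin = 1.960 × 14.8996 = 29.2032.
Difference = 773.9 − 624.6 = 149.3000.
149.3000 ± 29.2032 → (120.10, 178.50).

(120.10, 178.50)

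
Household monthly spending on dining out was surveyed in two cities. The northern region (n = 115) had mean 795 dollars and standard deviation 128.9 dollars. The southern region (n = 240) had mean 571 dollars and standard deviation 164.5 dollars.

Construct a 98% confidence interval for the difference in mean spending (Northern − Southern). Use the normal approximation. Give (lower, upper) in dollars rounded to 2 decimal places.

(186.69, 261.31)

SE₁ = s₁/√n₁ = 128.9/√115 = 12.0200; SE₂ = 164.5/√240 = 10.6184.
Independent samples, unequal variances: SE_diff = √(SE₁² + SE₂²) = √(144.4804 + 112.75041856) = 16.0384.
z* = 2.326, so margin of error = 2.326 × 16.0384 = 37.3053.
Difference in means = 795 − 571 = 224.0000.
224.0000 ± 37.3053 → (186.69, 261.31).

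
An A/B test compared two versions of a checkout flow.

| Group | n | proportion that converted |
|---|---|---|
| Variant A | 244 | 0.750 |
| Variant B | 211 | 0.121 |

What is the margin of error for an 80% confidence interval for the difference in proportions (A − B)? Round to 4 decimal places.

The two standard errors are √(0.7500×0.2500/244) = 0.02772 and √(0.1210×0.8790/211) = 0.02245.
Because the samples are independent, SE_diff = √(0.02772² + 0.02245²) = 0.03567.
Using z* = 1.282 for 80%, ME = 1.282 × 0.03567 = 0.04573.

0.0457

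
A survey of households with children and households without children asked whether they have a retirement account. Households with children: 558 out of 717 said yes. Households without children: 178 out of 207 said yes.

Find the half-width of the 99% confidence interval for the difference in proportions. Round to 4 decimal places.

Sample proportions: 558/717 = 0.7782, 178/207 = 0.8599.
Each SE is √(p̂(1−p̂)/n): √(0.7782·0.2218/717) = 0.01552 and √(0.8599·0.1401/207) = 0.02412.
SE(p̂₁ − p̂₂) = √(SE₁² + SE₂²) = √(0.0002408704 + 0.0005817744) = 0.02868, since the two samples are independent.
At 99% confidence z* = 2.576; margin = 2.576 × 0.02868 = 0.07388.

0.0739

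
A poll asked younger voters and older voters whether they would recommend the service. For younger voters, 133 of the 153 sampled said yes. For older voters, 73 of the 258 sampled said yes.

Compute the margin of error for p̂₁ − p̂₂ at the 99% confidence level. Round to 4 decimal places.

Sample proportions: 133/153 = 0.8693, 73/258 = 0.2829.
Each SE is √(p̂(1−p̂)/n): √(0.8693·0.1307/153) = 0.02725 and √(0.2829·0.7171/258) = 0.02804.
SE(p̂₁ − p̂₂) = √(SE₁² + SE₂²) = √(0.0007425625 + 0.0007862416) = 0.03910, since the two samples are independent.
At 99% confidence z* = 2.576; margin = 2.576 × 0.03910 = 0.10072.

0.1007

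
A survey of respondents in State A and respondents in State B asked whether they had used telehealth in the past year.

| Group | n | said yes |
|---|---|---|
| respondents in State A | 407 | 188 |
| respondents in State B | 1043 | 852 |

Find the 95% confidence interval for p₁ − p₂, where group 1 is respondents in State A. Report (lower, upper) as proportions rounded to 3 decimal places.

Sample proportions: 188/407 = 0.4619, 852/1043 = 0.8169.
Each SE is √(p̂(1−p̂)/n): √(0.4619·0.5381/407) = 0.02471 and √(0.8169·0.1831/1043) = 0.01198.
SE(p̂₁ − p̂₂) = √(SE₁² + SE₂²) = √(0.0006105841 + 0.0001435204) = 0.02746, since the two samples are independent.
At 95% confidence z* = 1.960; margin = 1.960 × 0.02746 = 0.05382.
The difference is 0.4619 − 0.8169 = -0.3550, so the interval is -0.3550 ± 0.05382 = (-0.409, -0.301).

(-0.409, -0.301)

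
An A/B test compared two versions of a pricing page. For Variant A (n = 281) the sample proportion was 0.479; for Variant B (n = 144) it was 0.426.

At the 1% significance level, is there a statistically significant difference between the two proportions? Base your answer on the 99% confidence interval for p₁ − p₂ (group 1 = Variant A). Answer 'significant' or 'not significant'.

Each SE is √(p̂(1−p̂)/n): √(0.4790·0.5210/281) = 0.02980 and √(0.4260·0.5740/144) = 0.04121.
SE(p̂₁ − p̂₂) = √(SE₁² + SE₂²) = √(0.00088804 + 0.0016982641) = 0.05086, since the two samples are independent.
At 99% confidence z* = 2.576; margin = 2.576 × 0.05086 = 0.13102.
The difference is 0.4790 − 0.4260 = 0.0530, so the interval is 0.0530 ± 0.13102 = (-0.07802, 0.18402).
The interval (-0.07802, 0.18402) contains 0, so the difference is not significant.

not significant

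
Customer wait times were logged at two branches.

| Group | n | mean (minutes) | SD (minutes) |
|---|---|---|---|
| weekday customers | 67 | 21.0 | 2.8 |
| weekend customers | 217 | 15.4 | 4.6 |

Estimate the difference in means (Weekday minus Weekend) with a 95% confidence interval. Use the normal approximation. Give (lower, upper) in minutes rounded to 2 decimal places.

(4.69, 6.51)

SE₁ = s₁/√n₁ = 2.8/√67 = 0.3421; SE₂ = 4.6/√217 = 0.3123.
Independent samples, unequal variances: SE_diff = √(SE₁² + SE₂²) = √(0.11703241 + 0.09753129) = 0.4632.
z* = 1.960, so margin of error = 1.960 × 0.4632 = 0.9079.
Difference in means = 21.0 − 15.4 = 5.6000.
5.6000 ± 0.9079 → (4.69, 6.51).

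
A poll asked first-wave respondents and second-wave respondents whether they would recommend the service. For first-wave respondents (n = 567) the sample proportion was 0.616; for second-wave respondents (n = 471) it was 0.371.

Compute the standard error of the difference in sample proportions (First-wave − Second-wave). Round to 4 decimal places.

SE₁ = √(p̂₁(1−p̂₁)/n₁) = √(0.6160·0.3840/567) = 0.02043; SE₂ = √(0.3710·0.6290/471) = 0.02226.
Independent samples: SE of the difference = √(SE₁² + SE₂²) = √(0.0004173849 + 0.0004955076) = 0.03021.

0.0302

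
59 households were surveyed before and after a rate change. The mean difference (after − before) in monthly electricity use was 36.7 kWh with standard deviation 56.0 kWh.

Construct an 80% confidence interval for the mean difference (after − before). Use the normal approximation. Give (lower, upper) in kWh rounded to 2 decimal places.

(27.35, 46.05)

This is a matched-pairs design, so SE = s_d/√n = 56.0/√59 = 7.2906.
Margin = 1.282 × 7.2906 = 9.3465; the interval is 36.7 ± 9.3465 = (27.35, 46.05).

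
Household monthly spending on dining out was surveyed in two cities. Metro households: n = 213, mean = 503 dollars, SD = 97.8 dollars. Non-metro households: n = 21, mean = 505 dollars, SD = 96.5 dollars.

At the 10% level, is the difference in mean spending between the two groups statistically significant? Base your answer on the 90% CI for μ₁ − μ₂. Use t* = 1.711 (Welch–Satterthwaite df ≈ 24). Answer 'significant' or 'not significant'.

not significant

SE₁ = s₁/√n₁ = 97.8/√213 = 6.7011; SE₂ = 96.5/√21 = 21.0580.
Independent samples, unequal variances: SE_diff = √(SE₁² + SE₂²) = √(44.90474121 + 443.439364) = 22.0985.
t* = 1.711, so margin of error = 1.711 × 22.0985 = 37.8105.
Difference in means = 503 − 505 = -2.0000.
-2.0000 ± 37.8105 → (-39.8105, 35.8105).
The interval (-39.8105, 35.8105) contains 0, so the difference is not significant.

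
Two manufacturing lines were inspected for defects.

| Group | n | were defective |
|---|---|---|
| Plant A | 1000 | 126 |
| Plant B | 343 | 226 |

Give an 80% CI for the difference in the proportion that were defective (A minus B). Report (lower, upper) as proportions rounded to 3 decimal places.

(-0.568, -0.497)

p̂₁ = 126/1000 = 0.1260 and p̂₂ = 226/343 = 0.6589.
SE₁ = √(p̂₁(1−p̂₁)/n₁) = √(0.1260·0.8740/1000) = 0.01049; SE₂ = √(0.6589·0.3411/343) = 0.02560.
Independent samples: SE of the difference = √(SE₁² + SE₂²) = √(0.0001100401 + 0.00065536) = 0.02767.
z* for 80% confidence is 1.282, so the margin of error is 1.282 × 0.02767 = 0.03547.
Point estimate p̂₁ − p̂₂ = 0.1260 − 0.6589 = -0.5329.
-0.5329 ± 0.03547 → (-0.568, -0.497).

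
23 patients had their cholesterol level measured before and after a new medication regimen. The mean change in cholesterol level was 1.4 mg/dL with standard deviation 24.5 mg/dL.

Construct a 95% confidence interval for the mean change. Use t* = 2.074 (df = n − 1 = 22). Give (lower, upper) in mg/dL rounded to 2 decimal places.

(-9.20, 12.00)

Paired design: SE = s_d/√n = 24.5/√23 = 5.1086.
t* = 2.074; margin of error = 2.074 × 5.1086 = 10.5952.
1.4 ± 10.5952 → (-9.20, 12.00).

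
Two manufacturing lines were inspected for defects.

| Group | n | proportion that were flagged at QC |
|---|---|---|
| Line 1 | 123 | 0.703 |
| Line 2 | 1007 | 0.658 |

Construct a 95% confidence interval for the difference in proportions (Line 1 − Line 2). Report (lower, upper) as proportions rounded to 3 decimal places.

(-0.041, 0.131)

Each SE is √(p̂(1−p̂)/n): √(0.7030·0.2970/123) = 0.04120 and √(0.6580·0.3420/1007) = 0.01495.
SE(p̂₁ − p̂₂) = √(SE₁² + SE₂²) = √(0.00169744 + 0.0002235025) = 0.04383, since the two samples are independent.
At 95% confidence z* = 1.960; margin = 1.960 × 0.04383 = 0.08591.
The difference is 0.7030 − 0.6580 = 0.0450, so the interval is 0.0450 ± 0.08591 = (-0.041, 0.131).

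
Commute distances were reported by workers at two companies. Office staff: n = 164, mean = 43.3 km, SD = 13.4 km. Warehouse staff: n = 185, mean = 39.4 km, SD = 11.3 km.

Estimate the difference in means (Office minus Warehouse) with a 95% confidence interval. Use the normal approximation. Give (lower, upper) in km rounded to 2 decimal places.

(1.28, 6.52)

Standard errors of each mean: 13.4/√164 = 1.0464 and 11.3/√185 = 0.8308.
SE(x̄₁ − x̄₂) = √(1.0464² + 0.8308²) = 1.3361 for independent samples with unequal variances.
With z* = 1.960, the margin is 1.960 × 1.3361 = 2.6188.
x̄₁ − x̄₂ = 43.3 − 39.4 = 3.9000; the interval is 3.9000 ± 2.6188 = (1.28, 6.52).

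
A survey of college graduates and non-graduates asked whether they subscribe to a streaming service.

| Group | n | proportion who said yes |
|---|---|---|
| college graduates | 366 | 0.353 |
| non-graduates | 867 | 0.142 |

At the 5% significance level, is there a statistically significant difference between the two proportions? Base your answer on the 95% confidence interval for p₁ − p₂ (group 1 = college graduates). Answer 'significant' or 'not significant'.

Each SE is √(p̂(1−p̂)/n): √(0.3530·0.6470/366) = 0.02498 and √(0.1420·0.8580/867) = 0.01185.
SE(p̂₁ − p̂₂) = √(SE₁² + SE₂²) = √(0.0006240004 + 0.0001404225) = 0.02765, since the two samples are independent.
At 95% confidence z* = 1.960; margin = 1.960 × 0.02765 = 0.05419.
The difference is 0.3530 − 0.1420 = 0.2110, so the interval is 0.2110 ± 0.05419 = (0.15681, 0.26519).
The interval (0.15681, 0.26519) does not contain 0, so the difference is significant.

significant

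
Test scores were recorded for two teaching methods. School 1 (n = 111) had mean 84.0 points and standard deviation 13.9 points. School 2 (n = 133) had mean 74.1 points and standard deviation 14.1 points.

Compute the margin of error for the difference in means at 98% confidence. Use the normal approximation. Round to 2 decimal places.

Standard errors of each mean: 13.9/√111 = 1.3193 and 14.1/√133 = 1.2226.
SE(x̄₁ − x̄₂) = √(1.3193² + 1.2226²) = 1.7987 for independent samples with unequal variances.
With z* = 2.326, the margin is 2.326 × 1.7987 = 4.1838.

4.18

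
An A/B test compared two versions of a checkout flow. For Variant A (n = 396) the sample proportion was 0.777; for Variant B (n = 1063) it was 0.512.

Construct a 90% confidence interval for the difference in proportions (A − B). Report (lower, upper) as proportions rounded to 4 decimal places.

Each SE is √(p̂(1−p̂)/n): √(0.7770·0.2230/396) = 0.02092 and √(0.5120·0.4880/1063) = 0.01533.
SE(p̂₁ − p̂₂) = √(SE₁² + SE₂²) = √(0.0004376464 + 0.0002350089) = 0.02594, since the two samples are independent.
At 90% confidence z* = 1.645; margin = 1.645 × 0.02594 = 0.04267.
The difference is 0.7770 − 0.5120 = 0.2650, so the interval is 0.2650 ± 0.04267 = (0.2223, 0.3077).

(0.2223, 0.3077)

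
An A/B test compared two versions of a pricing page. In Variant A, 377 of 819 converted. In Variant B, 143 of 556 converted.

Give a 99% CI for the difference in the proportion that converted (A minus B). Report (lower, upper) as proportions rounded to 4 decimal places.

First, p̂₁ = 377/819 = 0.4603; p̂₂ = 143/556 = 0.2572.
The two standard errors are √(0.4603×0.5397/819) = 0.01742 and √(0.2572×0.7428/556) = 0.01854.
Because the samples are independent, SE_diff = √(0.01742² + 0.01854²) = 0.02544.
Using z* = 2.576 for 99%, ME = 2.576 × 0.02544 = 0.06553.
p̂₁ − p̂₂ = 0.2031; interval 0.2031 ± 0.06553 gives (0.1376, 0.2686).

(0.1376, 0.2686)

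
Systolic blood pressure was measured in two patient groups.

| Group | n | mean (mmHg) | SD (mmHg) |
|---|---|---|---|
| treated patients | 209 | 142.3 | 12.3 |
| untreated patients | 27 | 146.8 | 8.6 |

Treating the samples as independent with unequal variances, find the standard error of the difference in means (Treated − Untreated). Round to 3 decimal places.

1.861

SE₁ = s₁/√n₁ = 12.3/√209 = 0.8508; SE₂ = 8.6/√27 = 1.6551.
Independent samples, unequal variances: SE_diff = √(SE₁² + SE₂²) = √(0.72386064 + 2.73935601) = 1.8610.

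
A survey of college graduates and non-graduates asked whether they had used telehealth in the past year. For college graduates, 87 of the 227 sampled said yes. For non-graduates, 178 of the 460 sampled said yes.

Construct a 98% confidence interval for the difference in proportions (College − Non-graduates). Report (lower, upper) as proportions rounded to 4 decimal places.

First, p̂₁ = 87/227 = 0.3833; p̂₂ = 178/460 = 0.3870.
The two standard errors are √(0.3833×0.6167/227) = 0.03227 and √(0.3870×0.6130/460) = 0.02271.
Because the samples are independent, SE_diff = √(0.03227² + 0.02271²) = 0.03946.
Using z* = 2.326 for 98%, ME = 2.326 × 0.03946 = 0.09178.
p̂₁ − p̂₂ = -0.0037; interval -0.0037 ± 0.09178 gives (-0.0955, 0.0881).

(-0.0955, 0.0881)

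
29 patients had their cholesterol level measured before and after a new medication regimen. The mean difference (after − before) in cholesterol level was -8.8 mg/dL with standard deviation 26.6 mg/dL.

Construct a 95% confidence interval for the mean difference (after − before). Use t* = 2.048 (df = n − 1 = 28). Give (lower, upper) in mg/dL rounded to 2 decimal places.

This is a matched-pairs design, so SE = s_d/√n = 26.6/√29 = 4.9395.
Margin = 2.048 × 4.9395 = 10.1161; the interval is -8.8 ± 10.1161 = (-18.92, 1.32).

(-18.92, 1.32)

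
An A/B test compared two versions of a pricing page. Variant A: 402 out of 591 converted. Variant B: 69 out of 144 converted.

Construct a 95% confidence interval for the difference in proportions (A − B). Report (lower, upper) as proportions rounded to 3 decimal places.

Sample proportions: 402/591 = 0.6802, 69/144 = 0.4792.
Each SE is √(p̂(1−p̂)/n): √(0.6802·0.3198/591) = 0.01919 and √(0.4792·0.5208/144) = 0.04163.
SE(p̂₁ − p̂₂) = √(SE₁² + SE₂²) = √(0.0003682561 + 0.0017330569) = 0.04584, since the two samples are independent.
At 95% confidence z* = 1.960; margin = 1.960 × 0.04584 = 0.08985.
The difference is 0.6802 − 0.4792 = 0.2010, so the interval is 0.2010 ± 0.08985 = (0.111, 0.291).

(0.111, 0.291)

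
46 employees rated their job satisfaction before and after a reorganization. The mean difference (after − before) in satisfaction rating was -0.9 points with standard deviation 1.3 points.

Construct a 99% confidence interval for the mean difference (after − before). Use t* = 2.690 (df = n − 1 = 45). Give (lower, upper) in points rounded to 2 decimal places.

This is a matched-pairs design, so SE = s_d/√n = 1.3/√46 = 0.1917.
Margin = 2.690 × 0.1917 = 0.5157; the interval is -0.9 ± 0.5157 = (-1.42, -0.38).

(-1.42, -0.38)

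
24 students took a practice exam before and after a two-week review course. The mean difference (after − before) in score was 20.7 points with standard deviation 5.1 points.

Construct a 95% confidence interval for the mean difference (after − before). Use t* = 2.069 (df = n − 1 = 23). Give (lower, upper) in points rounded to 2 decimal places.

(18.55, 22.85)

This is a matched-pairs design, so SE = s_d/√n = 5.1/√24 = 1.0410.
Margin = 2.069 × 1.0410 = 2.1538; the interval is 20.7 ± 2.1538 = (18.55, 22.85).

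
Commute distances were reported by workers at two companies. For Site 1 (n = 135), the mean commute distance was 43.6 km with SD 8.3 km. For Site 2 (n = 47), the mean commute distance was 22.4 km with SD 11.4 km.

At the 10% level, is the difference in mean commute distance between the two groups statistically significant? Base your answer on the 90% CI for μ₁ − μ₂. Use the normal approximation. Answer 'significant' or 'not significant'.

Standard errors of each mean: 8.3/√135 = 0.7144 and 11.4/√47 = 1.6629.
SE(x̄₁ − x̄₂) = √(0.7144² + 1.6629²) = 1.8099 for independent samples with unequal variances.
With z* = 1.645, the margin is 1.645 × 1.8099 = 2.9773.
x̄₁ − x̄₂ = 43.6 − 22.4 = 21.2000; the interval is 21.2000 ± 2.9773 = (18.2227, 24.1773).
The interval (18.2227, 24.1773) does not contain 0, so the difference is significant.

significant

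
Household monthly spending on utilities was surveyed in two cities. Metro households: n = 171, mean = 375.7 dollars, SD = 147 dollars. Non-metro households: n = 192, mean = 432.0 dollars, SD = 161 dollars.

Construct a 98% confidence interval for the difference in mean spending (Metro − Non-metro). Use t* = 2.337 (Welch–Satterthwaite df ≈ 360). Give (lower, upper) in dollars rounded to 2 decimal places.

(-94.08, -18.52)

Standard errors of each mean: 147/√171 = 11.2414 and 161/√192 = 11.6192.
SE(x̄₁ − x̄₂) = √(11.2414² + 11.6192²) = 16.1671 for independent samples with unequal variances.
With t* = 2.337, the margin is 2.337 × 16.1671 = 37.7825.
x̄₁ − x̄₂ = 375.7 − 432.0 = -56.3000; the interval is -56.3000 ± 37.7825 = (-94.08, -18.52).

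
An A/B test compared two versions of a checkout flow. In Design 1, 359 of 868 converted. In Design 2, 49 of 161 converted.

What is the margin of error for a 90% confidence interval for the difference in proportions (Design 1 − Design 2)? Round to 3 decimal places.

Sample proportions: 359/868 = 0.4136, 49/161 = 0.3043.
Each SE is √(p̂(1−p̂)/n): √(0.4136·0.5864/868) = 0.01672 and √(0.3043·0.6957/161) = 0.03626.
SE(p̂₁ − p̂₂) = √(SE₁² + SE₂²) = √(0.0002795584 + 0.0013147876) = 0.03993, since the two samples are independent.
At 90% confidence z* = 1.645; margin = 1.645 × 0.03993 = 0.06568.

0.066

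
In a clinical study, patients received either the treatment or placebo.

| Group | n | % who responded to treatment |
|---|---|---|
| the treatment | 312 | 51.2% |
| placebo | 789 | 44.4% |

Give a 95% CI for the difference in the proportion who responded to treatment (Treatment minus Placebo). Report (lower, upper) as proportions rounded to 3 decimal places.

(0.003, 0.133)

Each SE is √(p̂(1−p̂)/n): √(0.5120·0.4880/312) = 0.02830 and √(0.4440·0.5560/789) = 0.01769.
SE(p̂₁ − p̂₂) = √(SE₁² + SE₂²) = √(0.00080089 + 0.0003129361) = 0.03337, since the two samples are independent.
At 95% confidence z* = 1.960; margin = 1.960 × 0.03337 = 0.06541.
The difference is 0.5120 − 0.4440 = 0.0680, so the interval is 0.0680 ± 0.06541 = (0.003, 0.133).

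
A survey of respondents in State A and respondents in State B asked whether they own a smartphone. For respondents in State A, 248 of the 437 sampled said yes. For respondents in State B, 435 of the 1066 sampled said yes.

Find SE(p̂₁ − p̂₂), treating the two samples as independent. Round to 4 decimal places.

Sample proportions: 248/437 = 0.5675, 435/1066 = 0.4081.
Each SE is √(p̂(1−p̂)/n): √(0.5675·0.4325/437) = 0.02370 and √(0.4081·0.5919/1066) = 0.01505.
SE(p̂₁ − p̂₂) = √(SE₁² + SE₂²) = √(0.00056169 + 0.0002265025) = 0.02807, since the two samples are independent.

0.0281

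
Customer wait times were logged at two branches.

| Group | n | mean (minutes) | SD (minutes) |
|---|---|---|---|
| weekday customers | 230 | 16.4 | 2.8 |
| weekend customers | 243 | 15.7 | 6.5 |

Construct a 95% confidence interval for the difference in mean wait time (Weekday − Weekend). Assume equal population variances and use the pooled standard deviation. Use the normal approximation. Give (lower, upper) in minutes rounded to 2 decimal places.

(-0.21, 1.61)

Pooled variance s_p² = [229·2.8² + 242·6.5²] / (230+243−2) = 25.5199, so s_p = 5.0517.
SE_diff = s_p·√(1/n₁ + 1/n₂) = 5.0517·√(1/230 + 1/243) = 0.4647.
z* = 1.960; margin = 1.960 × 0.4647 = 0.9108.
Difference = 16.4 − 15.7 = 0.7000.
0.7000 ± 0.9108 → (-0.21, 1.61).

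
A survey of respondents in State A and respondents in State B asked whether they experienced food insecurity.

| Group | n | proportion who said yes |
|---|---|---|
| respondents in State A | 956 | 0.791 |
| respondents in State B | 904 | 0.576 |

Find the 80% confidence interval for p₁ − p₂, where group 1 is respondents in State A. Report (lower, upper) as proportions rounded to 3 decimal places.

(0.188, 0.242)

SE₁ = √(p̂₁(1−p̂₁)/n₁) = √(0.7910·0.2090/956) = 0.01315; SE₂ = √(0.5760·0.4240/904) = 0.01644.
Independent samples: SE of the difference = √(SE₁² + SE₂²) = √(0.0001729225 + 0.0002702736) = 0.02105.
z* for 80% confidence is 1.282, so the margin of error is 1.282 × 0.02105 = 0.02699.
Point estimate p̂₁ − p̂₂ = 0.7910 − 0.5760 = 0.2150.
0.2150 ± 0.02699 → (0.188, 0.242).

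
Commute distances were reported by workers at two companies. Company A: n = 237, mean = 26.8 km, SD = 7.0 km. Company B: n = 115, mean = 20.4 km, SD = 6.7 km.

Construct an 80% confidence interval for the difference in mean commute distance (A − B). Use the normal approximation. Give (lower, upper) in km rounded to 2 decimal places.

Per-group SEs: s₁/√n₁ = 7.0/√237 = 0.4547, s₂/√n₂ = 6.7/√115 = 0.6248.
Unpooled SE of the difference: √(0.20675209 + 0.39037504) = 0.7727.
Margin of error = z* · SE = 1.282 × 0.7727 = 0.9906.
x̄₁ − x̄₂ = 26.8 − 20.4 = 6.4000.
CI: 6.4000 ± 0.9906 = (5.41, 7.39).

(5.41, 7.39)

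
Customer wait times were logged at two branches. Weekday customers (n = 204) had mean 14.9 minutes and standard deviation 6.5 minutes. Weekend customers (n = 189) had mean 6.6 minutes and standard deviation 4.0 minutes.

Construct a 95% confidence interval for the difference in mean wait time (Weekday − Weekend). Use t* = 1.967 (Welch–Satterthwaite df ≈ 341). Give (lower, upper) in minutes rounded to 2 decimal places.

(7.24, 9.36)

Per-group SEs: s₁/√n₁ = 6.5/√204 = 0.4551, s₂/√n₂ = 4.0/√189 = 0.2910.
Unpooled SE of the difference: √(0.20711601 + 0.084681) = 0.5402.
Margin of error = t* · SE = 1.967 × 0.5402 = 1.0626.
x̄₁ − x̄₂ = 14.9 − 6.6 = 8.3000.
CI: 8.3000 ± 1.0626 = (7.24, 9.36).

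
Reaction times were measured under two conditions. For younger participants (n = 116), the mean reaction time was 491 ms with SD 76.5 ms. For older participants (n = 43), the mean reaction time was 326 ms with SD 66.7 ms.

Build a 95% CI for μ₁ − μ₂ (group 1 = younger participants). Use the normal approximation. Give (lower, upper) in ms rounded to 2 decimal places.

(140.68, 189.32)

SE₁ = s₁/√n₁ = 76.5/√116 = 7.1028; SE₂ = 66.7/√43 = 10.1717.
Independent samples, unequal variances: SE_diff = √(SE₁² + SE₂²) = √(50.44976784 + 103.46348089) = 12.4062.
z* = 1.960, so margin of error = 1.960 × 12.4062 = 24.3162.
Difference in means = 491 − 326 = 165.0000.
165.0000 ± 24.3162 → (140.68, 189.32).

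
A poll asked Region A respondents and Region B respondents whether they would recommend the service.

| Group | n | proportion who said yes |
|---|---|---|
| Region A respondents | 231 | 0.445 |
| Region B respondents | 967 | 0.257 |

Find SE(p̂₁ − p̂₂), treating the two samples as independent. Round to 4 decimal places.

SE₁ = √(p̂₁(1−p̂₁)/n₁) = √(0.4450·0.5550/231) = 0.03270; SE₂ = √(0.2570·0.7430/967) = 0.01405.
Independent samples: SE of the difference = √(SE₁² + SE₂²) = √(0.00106929 + 0.0001974025) = 0.03559.

0.0356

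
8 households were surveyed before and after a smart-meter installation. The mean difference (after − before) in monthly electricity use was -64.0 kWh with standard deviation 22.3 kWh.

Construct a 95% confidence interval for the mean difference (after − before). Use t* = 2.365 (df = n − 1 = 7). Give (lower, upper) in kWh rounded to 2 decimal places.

(-82.65, -45.35)

Paired design: SE = s_d/√n = 22.3/√8 = 7.8842.
t* = 2.365; margin of error = 2.365 × 7.8842 = 18.6461.
-64.0 ± 18.6461 → (-82.65, -45.35).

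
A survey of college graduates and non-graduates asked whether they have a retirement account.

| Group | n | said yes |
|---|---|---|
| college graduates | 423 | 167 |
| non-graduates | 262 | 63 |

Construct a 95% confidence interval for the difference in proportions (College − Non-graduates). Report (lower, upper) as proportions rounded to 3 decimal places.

(0.085, 0.224)

First, p̂₁ = 167/423 = 0.3948; p̂₂ = 63/262 = 0.2405.
The two standard errors are √(0.3948×0.6052/423) = 0.02377 and √(0.2405×0.7595/262) = 0.02640.
Because the samples are independent, SE_diff = √(0.02377² + 0.02640²) = 0.03552.
Using z* = 1.960 for 95%, ME = 1.960 × 0.03552 = 0.06962.
p̂₁ − p̂₂ = 0.1543; interval 0.1543 ± 0.06962 gives (0.085, 0.224).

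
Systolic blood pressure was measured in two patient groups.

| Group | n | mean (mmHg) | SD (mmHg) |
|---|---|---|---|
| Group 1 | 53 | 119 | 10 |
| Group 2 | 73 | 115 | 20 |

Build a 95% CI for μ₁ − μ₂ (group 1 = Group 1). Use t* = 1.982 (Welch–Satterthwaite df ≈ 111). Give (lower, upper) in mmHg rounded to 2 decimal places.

(-1.38, 9.38)

Standard errors of each mean: 10/√53 = 1.3736 and 20/√73 = 2.3408.
SE(x̄₁ − x̄₂) = √(1.3736² + 2.3408²) = 2.7141 for independent samples with unequal variances.
With t* = 1.982, the margin is 1.982 × 2.7141 = 5.3793.
x̄₁ − x̄₂ = 119 − 115 = 4.0000; the interval is 4.0000 ± 5.3793 = (-1.38, 9.38).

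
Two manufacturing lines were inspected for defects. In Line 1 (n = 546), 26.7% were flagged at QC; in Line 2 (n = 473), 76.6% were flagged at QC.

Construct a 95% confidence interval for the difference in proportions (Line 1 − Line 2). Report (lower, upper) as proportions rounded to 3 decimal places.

(-0.552, -0.446)

Each SE is √(p̂(1−p̂)/n): √(0.2670·0.7330/546) = 0.01893 and √(0.7660·0.2340/473) = 0.01947.
SE(p̂₁ − p̂₂) = √(SE₁² + SE₂²) = √(0.0003583449 + 0.0003790809) = 0.02716, since the two samples are independent.
At 95% confidence z* = 1.960; margin = 1.960 × 0.02716 = 0.05323.
The difference is 0.2670 − 0.7660 = -0.4990, so the interval is -0.4990 ± 0.05323 = (-0.552, -0.446).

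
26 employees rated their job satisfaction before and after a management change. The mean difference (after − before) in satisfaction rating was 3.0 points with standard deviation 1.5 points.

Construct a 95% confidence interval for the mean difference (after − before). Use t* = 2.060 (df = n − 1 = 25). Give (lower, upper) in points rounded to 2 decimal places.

This is a matched-pairs design, so SE = s_d/√n = 1.5/√26 = 0.2942.
Margin = 2.060 × 0.2942 = 0.6061; the interval is 3.0 ± 0.6061 = (2.39, 3.61).

(2.39, 3.61)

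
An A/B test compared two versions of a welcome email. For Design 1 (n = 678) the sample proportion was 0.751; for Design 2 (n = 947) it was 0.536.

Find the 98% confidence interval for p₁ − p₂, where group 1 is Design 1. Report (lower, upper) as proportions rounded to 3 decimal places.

The two standard errors are √(0.7510×0.2490/678) = 0.01661 and √(0.5360×0.4640/947) = 0.01621.
Because the samples are independent, SE_diff = √(0.01661² + 0.01621²) = 0.02321.
Using z* = 2.326 for 98%, ME = 2.326 × 0.02321 = 0.05399.
p̂₁ − p̂₂ = 0.2150; interval 0.2150 ± 0.05399 gives (0.161, 0.269).

(0.161, 0.269)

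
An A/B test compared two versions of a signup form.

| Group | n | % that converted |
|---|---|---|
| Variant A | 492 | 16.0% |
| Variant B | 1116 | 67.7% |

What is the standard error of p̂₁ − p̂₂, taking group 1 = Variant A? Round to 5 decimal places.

The two standard errors are √(0.1600×0.8400/492) = 0.01653 and √(0.6770×0.3230/1116) = 0.01400.
Because the samples are independent, SE_diff = √(0.01653² + 0.01400²) = 0.02166.

0.02166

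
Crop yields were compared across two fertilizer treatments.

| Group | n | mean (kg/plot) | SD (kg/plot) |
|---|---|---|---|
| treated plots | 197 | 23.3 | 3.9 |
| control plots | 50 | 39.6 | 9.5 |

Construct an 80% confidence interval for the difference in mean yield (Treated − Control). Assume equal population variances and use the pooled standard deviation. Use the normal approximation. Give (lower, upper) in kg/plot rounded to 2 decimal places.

s_p = √[((n₁−1)s₁² + (n₂−1)s₂²)/(n₁+n₂−2)] = √[(196·3.9² + 49·9.5²)/245] = 5.4971.
SE = 5.4971·√(1/197 + 1/50) = 0.8705.
With z* = 1.282, margin = 1.282 × 0.8705 = 1.1160.
x̄₁ − x̄₂ = 23.3 − 39.6 = -16.3000; interval -16.3000 ± 1.1160 = (-17.42, -15.18).

(-17.42, -15.18)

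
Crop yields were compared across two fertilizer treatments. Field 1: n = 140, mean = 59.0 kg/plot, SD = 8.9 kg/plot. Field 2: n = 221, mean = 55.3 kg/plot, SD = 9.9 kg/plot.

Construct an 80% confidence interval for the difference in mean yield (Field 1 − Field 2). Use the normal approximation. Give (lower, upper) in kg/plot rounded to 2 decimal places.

Per-group SEs: s₁/√n₁ = 8.9/√140 = 0.7522, s₂/√n₂ = 9.9/√221 = 0.6659.
Unpooled SE of the difference: √(0.56580484 + 0.44342281) = 1.0046.
Margin of error = z* · SE = 1.282 × 1.0046 = 1.2879.
x̄₁ − x̄₂ = 59.0 − 55.3 = 3.7000.
CI: 3.7000 ± 1.2879 = (2.41, 4.99).

(2.41, 4.99)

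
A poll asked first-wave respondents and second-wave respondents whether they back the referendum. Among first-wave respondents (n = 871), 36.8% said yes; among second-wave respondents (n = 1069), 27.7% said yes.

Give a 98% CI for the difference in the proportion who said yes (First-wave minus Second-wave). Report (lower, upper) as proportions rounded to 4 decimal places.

(0.0414, 0.1406)

The two standard errors are √(0.3680×0.6320/871) = 0.01634 and √(0.2770×0.7230/1069) = 0.01369.
Because the samples are independent, SE_diff = √(0.01634² + 0.01369²) = 0.02132.
Using z* = 2.326 for 98%, ME = 2.326 × 0.02132 = 0.04959.
p̂₁ − p̂₂ = 0.0910; interval 0.0910 ± 0.04959 gives (0.0414, 0.1406).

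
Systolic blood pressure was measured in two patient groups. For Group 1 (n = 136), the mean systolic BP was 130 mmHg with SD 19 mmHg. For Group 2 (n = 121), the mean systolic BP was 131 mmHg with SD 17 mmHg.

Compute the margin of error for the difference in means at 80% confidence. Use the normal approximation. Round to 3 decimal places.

2.879

Per-group SEs: s₁/√n₁ = 19/√136 = 1.6292, s₂/√n₂ = 17/√121 = 1.5455.
Unpooled SE of the difference: √(2.65429264 + 2.38857025) = 2.2456.
Margin of error = z* · SE = 1.282 × 2.2456 = 2.8789.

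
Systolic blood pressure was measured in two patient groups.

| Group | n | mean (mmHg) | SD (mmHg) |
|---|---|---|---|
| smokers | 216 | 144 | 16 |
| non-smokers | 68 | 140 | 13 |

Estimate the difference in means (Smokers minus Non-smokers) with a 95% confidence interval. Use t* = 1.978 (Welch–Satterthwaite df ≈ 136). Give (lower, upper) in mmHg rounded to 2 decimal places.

(0.21, 7.79)

Per-group SEs: s₁/√n₁ = 16/√216 = 1.0887, s₂/√n₂ = 13/√68 = 1.5765.
Unpooled SE of the difference: √(1.18526769 + 2.48535225) = 1.9159.
Margin of error = t* · SE = 1.978 × 1.9159 = 3.7897.
x̄₁ − x̄₂ = 144 − 140 = 4.0000.
CI: 4.0000 ± 3.7897 = (0.21, 7.79).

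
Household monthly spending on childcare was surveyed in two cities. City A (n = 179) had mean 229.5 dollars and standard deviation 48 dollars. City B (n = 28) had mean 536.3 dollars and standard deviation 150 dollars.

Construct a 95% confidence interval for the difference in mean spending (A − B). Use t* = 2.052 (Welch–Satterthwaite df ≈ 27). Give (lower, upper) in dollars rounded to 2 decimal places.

(-365.43, -248.17)

Standard errors of each mean: 48/√179 = 3.5877 and 150/√28 = 28.3473.
SE(x̄₁ − x̄₂) = √(3.5877² + 28.3473²) = 28.5734 for independent samples with unequal variances.
With t* = 2.052, the margin is 2.052 × 28.5734 = 58.6326.
x̄₁ − x̄₂ = 229.5 − 536.3 = -306.8000; the interval is -306.8000 ± 58.6326 = (-365.43, -248.17).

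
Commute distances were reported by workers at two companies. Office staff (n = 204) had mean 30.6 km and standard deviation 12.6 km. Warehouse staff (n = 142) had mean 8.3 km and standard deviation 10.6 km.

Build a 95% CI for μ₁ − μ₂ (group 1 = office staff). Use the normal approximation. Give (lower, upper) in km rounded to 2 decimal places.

(19.84, 24.76)

Standard errors of each mean: 12.6/√204 = 0.8822 and 10.6/√142 = 0.8895.
SE(x̄₁ − x̄₂) = √(0.8822² + 0.8895²) = 1.2528 for independent samples with unequal variances.
With z* = 1.960, the margin is 1.960 × 1.2528 = 2.4555.
x̄₁ − x̄₂ = 30.6 − 8.3 = 22.3000; the interval is 22.3000 ± 2.4555 = (19.84, 24.76).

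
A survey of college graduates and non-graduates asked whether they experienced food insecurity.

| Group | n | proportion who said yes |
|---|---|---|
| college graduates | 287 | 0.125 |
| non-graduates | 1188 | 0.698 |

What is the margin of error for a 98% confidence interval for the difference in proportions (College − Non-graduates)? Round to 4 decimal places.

SE₁ = √(p̂₁(1−p̂₁)/n₁) = √(0.1250·0.8750/287) = 0.01952; SE₂ = √(0.6980·0.3020/1188) = 0.01332.
Independent samples: SE of the difference = √(SE₁² + SE₂²) = √(0.0003810304 + 0.0001774224) = 0.02363.
z* for 98% confidence is 2.326, so the margin of error is 2.326 × 0.02363 = 0.05496.

0.0550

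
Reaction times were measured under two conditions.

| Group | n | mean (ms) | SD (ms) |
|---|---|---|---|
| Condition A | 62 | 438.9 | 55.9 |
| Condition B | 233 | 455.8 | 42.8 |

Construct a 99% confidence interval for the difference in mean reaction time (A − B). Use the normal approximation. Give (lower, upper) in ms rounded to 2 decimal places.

(-36.56, 2.76)

Standard errors of each mean: 55.9/√62 = 7.0993 and 42.8/√233 = 2.8039.
SE(x̄₁ − x̄₂) = √(7.0993² + 2.8039²) = 7.6329 for independent samples with unequal variances.
With z* = 2.576, the margin is 2.576 × 7.6329 = 19.6624.
x̄₁ − x̄₂ = 438.9 − 455.8 = -16.9000; the interval is -16.9000 ± 19.6624 = (-36.56, 2.76).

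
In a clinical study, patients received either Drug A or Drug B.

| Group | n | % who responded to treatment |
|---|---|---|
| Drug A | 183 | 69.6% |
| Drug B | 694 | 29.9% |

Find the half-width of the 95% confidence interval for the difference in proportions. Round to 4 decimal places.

SE₁ = √(p̂₁(1−p̂₁)/n₁) = √(0.6960·0.3040/183) = 0.03400; SE₂ = √(0.2990·0.7010/694) = 0.01738.
Independent samples: SE of the difference = √(SE₁² + SE₂²) = √(0.001156 + 0.0003020644) = 0.03818.
z* for 95% confidence is 1.960, so the margin of error is 1.960 × 0.03818 = 0.07483.

0.0748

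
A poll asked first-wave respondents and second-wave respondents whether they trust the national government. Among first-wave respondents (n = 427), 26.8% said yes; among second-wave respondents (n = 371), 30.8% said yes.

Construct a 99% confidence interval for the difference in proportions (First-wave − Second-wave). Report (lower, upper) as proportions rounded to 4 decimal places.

(-0.1228, 0.0428)

SE₁ = √(p̂₁(1−p̂₁)/n₁) = √(0.2680·0.7320/427) = 0.02143; SE₂ = √(0.3080·0.6920/371) = 0.02397.
Independent samples: SE of the difference = √(SE₁² + SE₂²) = √(0.0004592449 + 0.0005745609) = 0.03215.
z* for 99% confidence is 2.576, so the margin of error is 2.576 × 0.03215 = 0.08282.
Point estimate p̂₁ − p̂₂ = 0.2680 − 0.3080 = -0.0400.
-0.0400 ± 0.08282 → (-0.1228, 0.0428).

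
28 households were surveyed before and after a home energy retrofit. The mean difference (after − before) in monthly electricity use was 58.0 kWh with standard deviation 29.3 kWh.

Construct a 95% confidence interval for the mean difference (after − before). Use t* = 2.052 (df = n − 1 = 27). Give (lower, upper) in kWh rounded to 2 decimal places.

This is a matched-pairs design, so SE = s_d/√n = 29.3/√28 = 5.5372.
Margin = 2.052 × 5.5372 = 11.3623; the interval is 58.0 ± 11.3623 = (46.64, 69.36).

(46.64, 69.36)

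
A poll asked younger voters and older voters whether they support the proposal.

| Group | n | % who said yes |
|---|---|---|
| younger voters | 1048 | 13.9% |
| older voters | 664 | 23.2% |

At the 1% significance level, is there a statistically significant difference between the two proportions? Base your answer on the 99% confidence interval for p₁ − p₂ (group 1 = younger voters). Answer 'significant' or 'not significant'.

significant

SE₁ = √(p̂₁(1−p̂₁)/n₁) = √(0.1390·0.8610/1048) = 0.01069; SE₂ = √(0.2320·0.7680/664) = 0.01638.
Independent samples: SE of the difference = √(SE₁² + SE₂²) = √(0.0001142761 + 0.0002683044) = 0.01956.
z* for 99% confidence is 2.576, so the margin of error is 2.576 × 0.01956 = 0.05039.
Point estimate p̂₁ − p̂₂ = 0.1390 − 0.2320 = -0.0930.
-0.0930 ± 0.05039 → (-0.14339, -0.04261).
The interval (-0.14339, -0.04261) does not contain 0, so the difference is significant.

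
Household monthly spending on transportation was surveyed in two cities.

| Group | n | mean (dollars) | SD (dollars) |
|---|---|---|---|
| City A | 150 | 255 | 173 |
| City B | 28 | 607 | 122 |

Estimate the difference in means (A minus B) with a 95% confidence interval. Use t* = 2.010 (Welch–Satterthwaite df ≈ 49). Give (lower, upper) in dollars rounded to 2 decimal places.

Per-group SEs: s₁/√n₁ = 173/√150 = 14.1254, s₂/√n₂ = 122/√28 = 23.0558.
Unpooled SE of the difference: √(199.52692516 + 531.56991364) = 27.0388.
Margin of error = t* · SE = 2.010 × 27.0388 = 54.3480.
x̄₁ − x̄₂ = 255 − 607 = -352.0000.
CI: -352.0000 ± 54.3480 = (-406.35, -297.65).

(-406.35, -297.65)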